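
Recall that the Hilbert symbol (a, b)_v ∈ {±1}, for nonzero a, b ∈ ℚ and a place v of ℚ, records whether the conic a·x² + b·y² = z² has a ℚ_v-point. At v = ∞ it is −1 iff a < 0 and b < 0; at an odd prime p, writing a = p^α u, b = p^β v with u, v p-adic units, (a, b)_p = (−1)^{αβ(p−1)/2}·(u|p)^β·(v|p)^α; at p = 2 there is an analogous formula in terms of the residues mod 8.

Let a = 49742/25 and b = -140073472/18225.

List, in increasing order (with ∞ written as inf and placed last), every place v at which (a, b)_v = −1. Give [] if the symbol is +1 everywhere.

(a, b) ≡ (49742, -4522) mod (ℚ^×)²; places V = {2, 3, 5, 7, 11, 17, 19, ∞}.
(a,b)_3: α=0, u≡2; β=-6, v≡2 (mod 3); (2|3)=-1, (2|3)=-1; sign (−1)^0·-1^-6·-1^0 = +1.
(a,b)_5: α=-2, u≡2; β=-2, v≡2 (mod 5); (2|5)=-1, (2|5)=-1; sign (−1)^0·-1^-2·-1^-2 = +1.
(a,b)_11: α=1, u≡4; β=2, v≡7 (mod 11); (4|11)=+1, (7|11)=-1; sign (−1)^0·+1^2·-1^1 = -1.
(a,b)_19: α=1, u≡12; β=1, v≡4 (mod 19); (12|19)=-1, (4|19)=+1; sign (−1)^1·-1^1·+1^1 = +1.
(a,b)_∞: sgn(49742)=+, sgn(-4522)=−, so +1.
(a,b)_2: α=1, β=9; u≡7, v≡3 (mod 8); ε(u)ε(v)=1·1, αω(v)=1·1, βω(u)=9·0; sum ≡ 0  ⇒  +1.
(a,b)_17: α=1, u≡13; β=1, v≡12 (mod 17); (13|17)=+1, (12|17)=-1; sign (−1)^0·+1^1·-1^1 = -1.
(a,b)_7: α=1, u≡2; β=1, v≡3 (mod 7); (2|7)=+1, (3|7)=-1; sign (−1)^1·+1^1·-1^1 = +1.
|Ram(49742, -4522)| = 2, even; anisotropic at {11, 17}.

[11, 17]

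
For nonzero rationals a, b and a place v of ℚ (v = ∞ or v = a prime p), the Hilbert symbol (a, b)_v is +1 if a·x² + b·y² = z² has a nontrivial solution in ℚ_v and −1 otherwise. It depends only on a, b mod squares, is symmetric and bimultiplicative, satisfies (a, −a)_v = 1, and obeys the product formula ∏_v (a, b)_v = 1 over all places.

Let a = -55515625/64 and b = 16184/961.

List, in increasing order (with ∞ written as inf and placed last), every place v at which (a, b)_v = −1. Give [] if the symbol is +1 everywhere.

(a, b) ≡ (-3553, 14) mod (ℚ^×)²; places V = {2, 5, 7, 11, 17, 19, 31, ∞}.
(a,b)_2: α=-6, β=3; u≡7, v≡7 (mod 8); ε(u)ε(v)=1·1, αω(v)=-6·0, βω(u)=3·0; sum ≡ 1  ⇒  -1.
(a,b)_∞: sgn(-3553)=−, sgn(14)=+, so +1.
(a,b)_5: α=6, u≡3; β=0, v≡4 (mod 5); (3|5)=-1, (4|5)=+1; sign (−1)^0·-1^0·+1^6 = +1.
(a,b)_17: α=1, u≡11; β=2, v≡10 (mod 17); (11|17)=-1, (10|17)=-1; sign (−1)^0·-1^2·-1^1 = -1.
(a,b)_31: α=0, u≡6; β=-2, v≡2 (mod 31); (6|31)=-1, (2|31)=+1; sign (−1)^0·-1^-2·+1^0 = +1.
(a,b)_11: α=1, u≡10; β=0, v≡9 (mod 11); (10|11)=-1, (9|11)=+1; sign (−1)^0·-1^0·+1^1 = +1.
(a,b)_7: α=0, u≡3; β=1, v≡1 (mod 7); (3|7)=-1, (1|7)=+1; sign (−1)^0·-1^1·+1^0 = -1.
(a,b)_19: α=1, u≡3; β=0, v≡10 (mod 19); (3|19)=-1, (10|19)=-1; sign (−1)^0·-1^0·-1^1 = -1.
(-3553, 14 / ℚ) ramifies at {2, 7, 17, 19}: a division algebra.

[2, 7, 17, 19]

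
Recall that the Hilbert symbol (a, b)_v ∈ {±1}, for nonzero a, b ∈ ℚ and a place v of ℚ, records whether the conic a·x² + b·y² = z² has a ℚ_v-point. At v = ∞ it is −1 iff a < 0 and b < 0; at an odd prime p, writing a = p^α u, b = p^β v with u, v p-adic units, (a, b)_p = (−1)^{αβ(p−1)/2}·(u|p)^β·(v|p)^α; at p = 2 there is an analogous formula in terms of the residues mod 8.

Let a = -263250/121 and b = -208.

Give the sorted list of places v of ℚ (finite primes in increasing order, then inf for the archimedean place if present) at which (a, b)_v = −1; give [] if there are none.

Mod squares: a ≡ -130, b ≡ -13. Check v ∈ {∞, 2, 3, 5, 11, 13}.
v=5: a=5^3·(≡4), b=5^0·(≡2) mod 5; (4|5)=+1, (2|5)=-1; (−1)^{3·0·2}·(+1)^0·(-1)^3 = -1.
v=2: v_2(a)=1, v_2(b)=4; units ≡ 7, 3 (mod 8); ε·ε+αω+βω = 1·1+1·1+4·0 ≡ 0  ⇒  (a,b)_2 = +1.
v=3: a=3^4·(≡2), b=3^0·(≡2) mod 3; (2|3)=-1, (2|3)=-1; (−1)^{4·0·1}·(-1)^0·(-1)^4 = +1.
v=∞: -130 < 0 and -13 < 0  ⇒  (a,b)_∞ = -1.
v=11: a=11^-2·(≡2), b=11^0·(≡1) mod 11; (2|11)=-1, (1|11)=+1; (−1)^{-2·0·5}·(-1)^0·(+1)^-2 = +1.
v=13: a=13^1·(≡1), b=13^1·(≡10) mod 13; (1|13)=+1, (10|13)=+1; (−1)^{1·1·6}·(+1)^1·(+1)^1 = +1.
|Ram(-130, -13)| = 2, even; anisotropic at {5, ∞}.

[5, inf]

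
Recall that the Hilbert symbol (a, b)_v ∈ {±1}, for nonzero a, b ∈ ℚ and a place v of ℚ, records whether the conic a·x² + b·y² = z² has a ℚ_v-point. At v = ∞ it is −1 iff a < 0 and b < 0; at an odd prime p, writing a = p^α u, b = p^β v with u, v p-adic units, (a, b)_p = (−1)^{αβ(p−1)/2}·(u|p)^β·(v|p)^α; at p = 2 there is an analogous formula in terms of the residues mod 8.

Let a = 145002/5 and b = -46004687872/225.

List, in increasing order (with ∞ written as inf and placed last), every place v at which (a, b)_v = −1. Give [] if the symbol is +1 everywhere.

Mod squares: a ≡ 4290, b ≡ -13. Check v ∈ {∞, 2, 3, 5, 11, 13}.
v=3: a=3^1·(≡2), b=3^-2·(≡2) mod 3; (2|3)=-1, (2|3)=-1; (−1)^{1·-2·1}·(-1)^-2·(-1)^1 = -1.
v=13: a=13^3·(≡8), b=13^5·(≡3) mod 13; (8|13)=-1, (3|13)=+1; (−1)^{3·5·6}·(-1)^5·(+1)^3 = -1.
v=2: v_2(a)=1, v_2(b)=10; units ≡ 1, 3 (mod 8); ε·ε+αω+βω = 0·1+1·1+10·0 ≡ 1  ⇒  (a,b)_2 = -1.
v=5: a=5^-1·(≡2), b=5^-2·(≡2) mod 5; (2|5)=-1, (2|5)=-1; (−1)^{-1·-2·2}·(-1)^-2·(-1)^-1 = -1.
v=11: a=11^1·(≡3), b=11^2·(≡9) mod 11; (3|11)=+1, (9|11)=+1; (−1)^{1·2·5}·(+1)^2·(+1)^1 = +1.
v=∞: 4290 > 0 and -13 < 0  ⇒  (a,b)_∞ = +1.
(4290, -13 / ℚ) ramifies at {2, 3, 5, 13}: a division algebra.

[2, 3, 5, 13]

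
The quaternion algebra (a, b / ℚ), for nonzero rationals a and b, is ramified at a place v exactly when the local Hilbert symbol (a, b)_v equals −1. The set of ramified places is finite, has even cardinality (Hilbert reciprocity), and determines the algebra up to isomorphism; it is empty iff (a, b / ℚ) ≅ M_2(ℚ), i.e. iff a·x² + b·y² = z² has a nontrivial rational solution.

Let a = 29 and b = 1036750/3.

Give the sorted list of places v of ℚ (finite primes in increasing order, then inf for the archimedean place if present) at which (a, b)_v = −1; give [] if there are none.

Mod squares: a ≡ 29, b ≡ 124410. Check v ∈ {∞, 2, 3, 5, 11, 13, 29}.
v=29: a=29^1·(≡1), b=29^1·(≡17) mod 29; (1|29)=+1, (17|29)=-1; (−1)^{1·1·14}·(+1)^1·(-1)^1 = -1.
v=2: v_2(a)=0, v_2(b)=1; units ≡ 5, 5 (mod 8); ε·ε+αω+βω = 0·0+0·1+1·1 ≡ 1  ⇒  (a,b)_2 = -1.
v=13: a=13^0·(≡3), b=13^1·(≡7) mod 13; (3|13)=+1, (7|13)=-1; (−1)^{0·1·6}·(+1)^1·(-1)^0 = +1.
v=∞: 29 > 0 and 124410 > 0  ⇒  (a,b)_∞ = +1.
v=3: a=3^0·(≡2), b=3^-1·(≡1) mod 3; (2|3)=-1, (1|3)=+1; (−1)^{0·-1·1}·(-1)^-1·(+1)^0 = -1.
v=11: a=11^0·(≡7), b=11^1·(≡8) mod 11; (7|11)=-1, (8|11)=-1; (−1)^{0·1·5}·(-1)^1·(-1)^0 = -1.
v=5: a=5^0·(≡4), b=5^3·(≡3) mod 5; (4|5)=+1, (3|5)=-1; (−1)^{0·3·2}·(+1)^3·(-1)^0 = +1.
|Ram(29, 124410)| = 4, even; anisotropic at {2, 3, 11, 29}.

[2, 3, 11, 29]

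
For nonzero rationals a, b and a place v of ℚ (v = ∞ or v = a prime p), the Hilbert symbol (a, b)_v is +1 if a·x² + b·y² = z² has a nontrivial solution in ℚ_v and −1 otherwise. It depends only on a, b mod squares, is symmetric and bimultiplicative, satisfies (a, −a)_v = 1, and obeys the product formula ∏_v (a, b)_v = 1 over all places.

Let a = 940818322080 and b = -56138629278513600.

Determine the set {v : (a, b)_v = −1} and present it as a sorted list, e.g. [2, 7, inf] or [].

[13, 17]

Mod squares: a ≡ 2730, b ≡ -119. Check v ∈ {∞, 2, 3, 5, 7, 13, 17}.
v=17: a=17^2·(≡7), b=17^3·(≡12) mod 17; (7|17)=-1, (12|17)=-1; (−1)^{2·3·8}·(-1)^3·(-1)^2 = -1.
v=13: a=13^3·(≡8), b=13^4·(≡5) mod 13; (8|13)=-1, (5|13)=-1; (−1)^{3·4·6}·(-1)^4·(-1)^3 = -1.
v=∞: 2730 > 0 and -119 < 0  ⇒  (a,b)_∞ = +1.
v=2: v_2(a)=5, v_2(b)=6; units ≡ 5, 1 (mod 8); ε·ε+αω+βω = 0·0+5·0+6·1 ≡ 0  ⇒  (a,b)_2 = +1.
v=7: a=7^3·(≡5), b=7^3·(≡4) mod 7; (5|7)=-1, (4|7)=+1; (−1)^{3·3·3}·(-1)^3·(+1)^3 = +1.
v=5: a=5^1·(≡1), b=5^2·(≡1) mod 5; (1|5)=+1, (1|5)=+1; (−1)^{1·2·2}·(+1)^2·(+1)^1 = +1.
v=3: a=3^3·(≡1), b=3^6·(≡1) mod 3; (1|3)=+1, (1|3)=+1; (−1)^{3·6·1}·(+1)^6·(+1)^3 = +1.
Ram(2730, -119) = {13, 17}; no ℚ_13-point on the conic.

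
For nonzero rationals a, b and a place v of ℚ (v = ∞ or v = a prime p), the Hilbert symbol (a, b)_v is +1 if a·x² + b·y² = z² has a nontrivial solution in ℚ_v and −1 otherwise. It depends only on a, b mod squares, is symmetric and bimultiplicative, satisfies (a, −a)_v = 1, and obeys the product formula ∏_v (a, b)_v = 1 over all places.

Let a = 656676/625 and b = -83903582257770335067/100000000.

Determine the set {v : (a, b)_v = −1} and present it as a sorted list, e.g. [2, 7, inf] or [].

[29, 37]

Mod squares: a ≡ 18241, b ≡ -784363. Check v ∈ {∞, 2, 3, 5, 7, 17, 29, 37, 43}.
v=7: a=7^0·(≡3), b=7^2·(≡1) mod 7; (3|7)=-1, (1|7)=+1; (−1)^{0·2·3}·(-1)^2·(+1)^0 = +1.
v=29: a=29^1·(≡16), b=29^3·(≡12) mod 29; (16|29)=+1, (12|29)=-1; (−1)^{1·3·14}·(+1)^3·(-1)^1 = -1.
v=2: v_2(a)=2, v_2(b)=-8; units ≡ 1, 5 (mod 8); ε·ε+αω+βω = 0·0+2·1+-8·0 ≡ 0  ⇒  (a,b)_2 = +1.
v=37: a=37^1·(≡3), b=37^3·(≡24) mod 37; (3|37)=+1, (24|37)=-1; (−1)^{1·3·18}·(+1)^3·(-1)^1 = -1.
v=17: a=17^1·(≡16), b=17^3·(≡8) mod 17; (16|17)=+1, (8|17)=+1; (−1)^{1·3·8}·(+1)^3·(+1)^1 = +1.
v=3: a=3^2·(≡1), b=3^8·(≡2) mod 3; (1|3)=+1, (2|3)=-1; (−1)^{2·8·1}·(+1)^8·(-1)^2 = +1.
v=43: a=43^0·(≡1), b=43^1·(≡5) mod 43; (1|43)=+1, (5|43)=-1; (−1)^{0·1·21}·(+1)^1·(-1)^0 = +1.
v=∞: 18241 > 0 and -784363 < 0  ⇒  (a,b)_∞ = +1.
v=5: a=5^-4·(≡1), b=5^-8·(≡3) mod 5; (1|5)=+1, (3|5)=-1; (−1)^{-4·-8·2}·(+1)^-8·(-1)^-4 = +1.
Ram(18241, -784363) = {29, 37}; no ℚ_29-point on the conic.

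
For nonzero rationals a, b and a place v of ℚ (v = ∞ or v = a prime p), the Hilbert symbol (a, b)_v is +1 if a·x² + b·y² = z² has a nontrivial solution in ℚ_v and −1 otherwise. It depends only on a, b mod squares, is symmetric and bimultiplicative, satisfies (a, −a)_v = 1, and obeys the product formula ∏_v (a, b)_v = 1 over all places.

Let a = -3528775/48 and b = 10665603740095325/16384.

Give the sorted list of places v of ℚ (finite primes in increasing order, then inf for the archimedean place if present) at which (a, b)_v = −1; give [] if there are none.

(a, b) ≡ (-1173, 437) mod (ℚ^×)²; places V = {2, 3, 5, 7, 17, 19, 23, ∞}.
(a,b)_17: α=1, u≡13; β=2, v≡6 (mod 17); (13|17)=+1, (6|17)=-1; sign (−1)^0·+1^2·-1^1 = -1.
(a,b)_∞: sgn(-1173)=−, sgn(437)=+, so +1.
(a,b)_23: α=1, u≡4; β=3, v≡21 (mod 23); (4|23)=+1, (21|23)=-1; sign (−1)^1·+1^3·-1^1 = +1.
(a,b)_5: α=2, u≡3; β=2, v≡2 (mod 5); (3|5)=-1, (2|5)=-1; sign (−1)^0·-1^2·-1^2 = +1.
(a,b)_19: α=2, u≡1; β=5, v≡4 (mod 19); (1|19)=+1, (4|19)=+1; sign (−1)^0·+1^5·+1^2 = +1.
(a,b)_3: α=-1, u≡2; β=0, v≡2 (mod 3); (2|3)=-1, (2|3)=-1; sign (−1)^0·-1^0·-1^-1 = -1.
(a,b)_2: α=-4, β=-14; u≡3, v≡5 (mod 8); ε(u)ε(v)=1·0, αω(v)=-4·1, βω(u)=-14·1; sum ≡ 0  ⇒  +1.
(a,b)_7: α=0, u≡5; β=2, v≡6 (mod 7); (5|7)=-1, (6|7)=-1; sign (−1)^0·-1^2·-1^0 = +1.
|Ram(-1173, 437)| = 2, even; anisotropic at {3, 17}.

[3, 17]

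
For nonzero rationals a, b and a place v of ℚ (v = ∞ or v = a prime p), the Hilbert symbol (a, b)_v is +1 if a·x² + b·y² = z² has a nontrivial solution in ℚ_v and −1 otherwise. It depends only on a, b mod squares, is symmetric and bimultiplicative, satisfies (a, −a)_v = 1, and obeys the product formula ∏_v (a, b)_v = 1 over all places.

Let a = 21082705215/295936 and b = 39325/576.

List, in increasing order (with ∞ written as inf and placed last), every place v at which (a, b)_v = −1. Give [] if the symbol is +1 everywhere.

(a, b) ≡ (148335, 13) mod (ℚ^×)²; places V = {2, 3, 5, 11, 13, 17, 29, 31, ∞}.
(a,b)_3: α=1, u≡2; β=-2, v≡1 (mod 3); (2|3)=-1, (1|3)=+1; sign (−1)^0·-1^-2·+1^1 = +1.
(a,b)_17: α=-2, u≡14; β=0, v≡15 (mod 17); (14|17)=-1, (15|17)=+1; sign (−1)^0·-1^0·+1^-2 = +1.
(a,b)_5: α=1, u≡3; β=2, v≡3 (mod 5); (3|5)=-1, (3|5)=-1; sign (−1)^0·-1^2·-1^1 = -1.
(a,b)_2: α=-10, β=-6; u≡7, v≡5 (mod 8); ε(u)ε(v)=1·0, αω(v)=-10·1, βω(u)=-6·0; sum ≡ 0  ⇒  +1.
(a,b)_13: α=2, u≡8; β=1, v≡12 (mod 13); (8|13)=-1, (12|13)=+1; sign (−1)^0·-1^1·+1^2 = -1.
(a,b)_∞: sgn(148335)=+, sgn(13)=+, so +1.
(a,b)_11: α=1, u≡8; β=2, v≡7 (mod 11); (8|11)=-1, (7|11)=-1; sign (−1)^0·-1^2·-1^1 = -1.
(a,b)_31: α=1, u≡12; β=0, v≡13 (mod 31); (12|31)=-1, (13|31)=-1; sign (−1)^0·-1^0·-1^1 = -1.
(a,b)_29: α=3, u≡19; β=0, v≡7 (mod 29); (19|29)=-1, (7|29)=+1; sign (−1)^0·-1^0·+1^3 = +1.
Ram(148335, 13) = {5, 11, 13, 31}; no ℚ_5-point on the conic.

[5, 11, 13, 31]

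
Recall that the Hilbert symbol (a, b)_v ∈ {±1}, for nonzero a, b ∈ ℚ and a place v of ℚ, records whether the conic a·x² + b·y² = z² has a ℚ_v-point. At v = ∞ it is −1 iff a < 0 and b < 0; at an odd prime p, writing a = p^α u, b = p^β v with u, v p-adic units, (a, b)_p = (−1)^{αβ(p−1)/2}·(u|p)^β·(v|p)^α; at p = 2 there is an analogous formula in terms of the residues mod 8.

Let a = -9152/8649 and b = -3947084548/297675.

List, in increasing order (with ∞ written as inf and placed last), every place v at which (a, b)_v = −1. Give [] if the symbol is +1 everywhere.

[17, inf]

Mod squares: a ≡ -143, b ≡ -10659. Check v ∈ {∞, 2, 3, 5, 7, 11, 13, 17, 19, 31}.
v=5: a=5^0·(≡2), b=5^-2·(≡1) mod 5; (2|5)=-1, (1|5)=+1; (−1)^{0·-2·2}·(-1)^-2·(+1)^0 = +1.
v=3: a=3^-2·(≡1), b=3^-5·(≡2) mod 3; (1|3)=+1, (2|3)=-1; (−1)^{-2·-5·1}·(+1)^-5·(-1)^-2 = +1.
v=31: a=31^-2·(≡13), b=31^2·(≡25) mod 31; (13|31)=-1, (25|31)=+1; (−1)^{-2·2·15}·(-1)^2·(+1)^-2 = +1.
v=13: a=13^1·(≡6), b=13^0·(≡9) mod 13; (6|13)=-1, (9|13)=+1; (−1)^{1·0·6}·(-1)^0·(+1)^1 = +1.
v=17: a=17^0·(≡10), b=17^3·(≡15) mod 17; (10|17)=-1, (15|17)=+1; (−1)^{0·3·8}·(-1)^3·(+1)^0 = -1.
v=∞: -143 < 0 and -10659 < 0  ⇒  (a,b)_∞ = -1.
v=7: a=7^0·(≡1), b=7^-2·(≡1) mod 7; (1|7)=+1, (1|7)=+1; (−1)^{0·-2·3}·(+1)^-2·(+1)^0 = +1.
v=11: a=11^1·(≡5), b=11^1·(≡7) mod 11; (5|11)=+1, (7|11)=-1; (−1)^{1·1·5}·(+1)^1·(-1)^1 = +1.
v=19: a=19^0·(≡11), b=19^1·(≡17) mod 19; (11|19)=+1, (17|19)=+1; (−1)^{0·1·9}·(+1)^1·(+1)^0 = +1.
v=2: v_2(a)=6, v_2(b)=2; units ≡ 1, 5 (mod 8); ε·ε+αω+βω = 0·0+6·1+2·0 ≡ 0  ⇒  (a,b)_2 = +1.
|Ram(-143, -10659)| = 2, even; anisotropic at {17, ∞}.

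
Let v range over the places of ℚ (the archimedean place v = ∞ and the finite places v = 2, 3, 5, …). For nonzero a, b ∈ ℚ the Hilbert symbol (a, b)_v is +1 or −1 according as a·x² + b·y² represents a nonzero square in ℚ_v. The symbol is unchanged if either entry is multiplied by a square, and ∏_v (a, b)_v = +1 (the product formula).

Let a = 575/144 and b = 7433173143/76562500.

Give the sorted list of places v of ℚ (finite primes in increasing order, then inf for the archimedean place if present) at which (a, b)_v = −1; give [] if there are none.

Mod squares: a ≡ 23, b ≡ 12903. Check v ∈ {∞, 2, 3, 5, 7, 11, 17, 23}.
v=2: v_2(a)=-4, v_2(b)=-2; units ≡ 7, 7 (mod 8); ε·ε+αω+βω = 1·1+-4·0+-2·0 ≡ 1  ⇒  (a,b)_2 = -1.
v=11: a=11^0·(≡3), b=11^3·(≡10) mod 11; (3|11)=+1, (10|11)=-1; (−1)^{0·3·5}·(+1)^3·(-1)^0 = +1.
v=7: a=7^0·(≡2), b=7^-2·(≡2) mod 7; (2|7)=+1, (2|7)=+1; (−1)^{0·-2·3}·(+1)^-2·(+1)^0 = +1.
v=3: a=3^-2·(≡2), b=3^3·(≡2) mod 3; (2|3)=-1, (2|3)=-1; (−1)^{-2·3·1}·(-1)^3·(-1)^-2 = -1.
v=17: a=17^0·(≡6), b=17^1·(≡7) mod 17; (6|17)=-1, (7|17)=-1; (−1)^{0·1·8}·(-1)^1·(-1)^0 = -1.
v=23: a=23^1·(≡8), b=23^3·(≡9) mod 23; (8|23)=+1, (9|23)=+1; (−1)^{1·3·11}·(+1)^3·(+1)^1 = -1.
v=∞: 23 > 0 and 12903 > 0  ⇒  (a,b)_∞ = +1.
v=5: a=5^2·(≡2), b=5^-8·(≡3) mod 5; (2|5)=-1, (3|5)=-1; (−1)^{2·-8·2}·(-1)^-8·(-1)^2 = +1.
|Ram(23, 12903)| = 4, even; anisotropic at {2, 3, 17, 23}.

[2, 3, 17, 23]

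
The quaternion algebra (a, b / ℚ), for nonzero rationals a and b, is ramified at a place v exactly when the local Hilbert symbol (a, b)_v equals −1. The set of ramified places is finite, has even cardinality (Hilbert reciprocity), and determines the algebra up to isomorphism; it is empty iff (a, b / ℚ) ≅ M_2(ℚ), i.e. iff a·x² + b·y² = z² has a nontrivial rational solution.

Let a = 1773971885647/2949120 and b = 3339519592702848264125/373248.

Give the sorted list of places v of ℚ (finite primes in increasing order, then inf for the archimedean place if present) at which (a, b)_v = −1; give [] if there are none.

[2, 5, 17, 31]

(a, b) ≡ (108035, 6970) mod (ℚ^×)²; places V = {2, 3, 5, 13, 17, 31, 41, ∞}.
(a,b)_3: α=-2, u≡2; β=-6, v≡1 (mod 3); (2|3)=-1, (1|3)=+1; sign (−1)^0·-1^-6·+1^-2 = +1.
(a,b)_31: α=1, u≡29; β=2, v≡6 (mod 31); (29|31)=-1, (6|31)=-1; sign (−1)^0·-1^2·-1^1 = -1.
(a,b)_2: α=-16, β=-9; u≡3, v≡5 (mod 8); ε(u)ε(v)=1·0, αω(v)=-16·1, βω(u)=-9·1; sum ≡ 1  ⇒  -1.
(a,b)_∞: sgn(108035)=+, sgn(6970)=+, so +1.
(a,b)_41: α=3, u≡6; β=5, v≡14 (mod 41); (6|41)=-1, (14|41)=-1; sign (−1)^0·-1^5·-1^3 = +1.
(a,b)_13: α=2, u≡5; β=2, v≡8 (mod 13); (5|13)=-1, (8|13)=-1; sign (−1)^0·-1^2·-1^2 = +1.
(a,b)_17: α=3, u≡7; β=5, v≡4 (mod 17); (7|17)=-1, (4|17)=+1; sign (−1)^0·-1^5·+1^3 = -1.
(a,b)_5: α=-1, u≡3; β=3, v≡1 (mod 5); (3|5)=-1, (1|5)=+1; sign (−1)^0·-1^3·+1^-1 = -1.
Ram(108035, 6970) = {2, 5, 17, 31}; no ℚ_2-point on the conic.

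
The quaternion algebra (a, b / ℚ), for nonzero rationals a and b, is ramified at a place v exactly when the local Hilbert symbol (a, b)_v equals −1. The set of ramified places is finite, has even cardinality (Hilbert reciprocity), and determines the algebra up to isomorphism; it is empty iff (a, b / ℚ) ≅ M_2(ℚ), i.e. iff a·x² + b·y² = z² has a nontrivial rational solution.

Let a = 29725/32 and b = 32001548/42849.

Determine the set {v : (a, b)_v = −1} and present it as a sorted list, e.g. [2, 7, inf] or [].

Mod squares: a ≡ 2378, b ≡ 27683. Check v ∈ {∞, 2, 3, 5, 17, 19, 23, 29, 31, 41, 47}.
v=23: a=23^0·(≡1), b=23^-2·(≡7) mod 23; (1|23)=+1, (7|23)=-1; (−1)^{0·-2·11}·(+1)^-2·(-1)^0 = +1.
v=3: a=3^0·(≡2), b=3^-4·(≡2) mod 3; (2|3)=-1, (2|3)=-1; (−1)^{0·-4·1}·(-1)^-4·(-1)^0 = +1.
v=29: a=29^1·(≡13), b=29^0·(≡3) mod 29; (13|29)=+1, (3|29)=-1; (−1)^{1·0·14}·(+1)^0·(-1)^1 = -1.
v=47: a=47^0·(≡8), b=47^1·(≡16) mod 47; (8|47)=+1, (16|47)=+1; (−1)^{0·1·23}·(+1)^1·(+1)^0 = +1.
v=31: a=31^0·(≡27), b=31^1·(≡10) mod 31; (27|31)=-1, (10|31)=+1; (−1)^{0·1·15}·(-1)^1·(+1)^0 = -1.
v=19: a=19^0·(≡8), b=19^1·(≡14) mod 19; (8|19)=-1, (14|19)=-1; (−1)^{0·1·9}·(-1)^1·(-1)^0 = -1.
v=41: a=41^1·(≡6), b=41^0·(≡16) mod 41; (6|41)=-1, (16|41)=+1; (−1)^{1·0·20}·(-1)^0·(+1)^1 = +1.
v=17: a=17^0·(≡4), b=17^2·(≡5) mod 17; (4|17)=+1, (5|17)=-1; (−1)^{0·2·8}·(+1)^2·(-1)^0 = +1.
v=∞: 2378 > 0 and 27683 > 0  ⇒  (a,b)_∞ = +1.
v=2: v_2(a)=-5, v_2(b)=2; units ≡ 5, 3 (mod 8); ε·ε+αω+βω = 0·1+-5·1+2·1 ≡ 1  ⇒  (a,b)_2 = -1.
v=5: a=5^2·(≡2), b=5^0·(≡2) mod 5; (2|5)=-1, (2|5)=-1; (−1)^{2·0·2}·(-1)^0·(-1)^2 = +1.
(2378, 27683 / ℚ) ramifies at {2, 19, 29, 31}: a division algebra.

[2, 19, 29, 31]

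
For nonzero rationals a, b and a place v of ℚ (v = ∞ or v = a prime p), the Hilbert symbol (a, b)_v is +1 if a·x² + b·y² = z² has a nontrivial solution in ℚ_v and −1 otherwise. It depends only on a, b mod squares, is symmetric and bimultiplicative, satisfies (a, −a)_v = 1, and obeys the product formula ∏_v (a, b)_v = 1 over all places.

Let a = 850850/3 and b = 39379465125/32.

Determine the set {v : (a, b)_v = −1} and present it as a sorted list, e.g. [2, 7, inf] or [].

(a, b) ≡ (102102, 10010) mod (ℚ^×)²; places V = {2, 3, 5, 7, 11, 13, 17, ∞}.
(a,b)_13: α=1, u≡7; β=1, v≡12 (mod 13); (7|13)=-1, (12|13)=+1; sign (−1)^0·-1^1·+1^1 = -1.
(a,b)_7: α=1, u≡3; β=1, v≡1 (mod 7); (3|7)=-1, (1|7)=+1; sign (−1)^1·-1^1·+1^1 = +1.
(a,b)_2: α=1, β=-5; u≡3, v≡5 (mod 8); ε(u)ε(v)=1·0, αω(v)=1·1, βω(u)=-5·1; sum ≡ 0  ⇒  +1.
(a,b)_3: α=-1, u≡2; β=2, v≡2 (mod 3); (2|3)=-1, (2|3)=-1; sign (−1)^0·-1^2·-1^-1 = -1.
(a,b)_5: α=2, u≡3; β=3, v≡3 (mod 5); (3|5)=-1, (3|5)=-1; sign (−1)^0·-1^3·-1^2 = -1.
(a,b)_11: α=1, u≡3; β=3, v≡6 (mod 11); (3|11)=+1, (6|11)=-1; sign (−1)^1·+1^3·-1^1 = +1.
(a,b)_∞: sgn(102102)=+, sgn(10010)=+, so +1.
(a,b)_17: α=1, u≡12; β=2, v≡6 (mod 17); (12|17)=-1, (6|17)=-1; sign (−1)^0·-1^2·-1^1 = -1.
|Ram(102102, 10010)| = 4, even; anisotropic at {3, 5, 13, 17}.

[3, 5, 13, 17]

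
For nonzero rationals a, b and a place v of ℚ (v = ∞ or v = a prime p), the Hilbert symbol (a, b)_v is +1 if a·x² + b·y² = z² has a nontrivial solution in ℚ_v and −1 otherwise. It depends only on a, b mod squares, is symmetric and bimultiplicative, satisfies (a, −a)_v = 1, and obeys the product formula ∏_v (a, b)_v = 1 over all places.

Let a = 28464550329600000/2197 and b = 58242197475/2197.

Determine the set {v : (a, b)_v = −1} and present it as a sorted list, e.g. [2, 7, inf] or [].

Mod squares: a ≡ 2730, b ≡ 143. Check v ∈ {∞, 2, 3, 5, 7, 11, 13}.
v=11: a=11^2·(≡6), b=11^3·(≡2) mod 11; (6|11)=-1, (2|11)=-1; (−1)^{2·3·5}·(-1)^3·(-1)^2 = -1.
v=3: a=3^7·(≡1), b=3^6·(≡2) mod 3; (1|3)=+1, (2|3)=-1; (−1)^{7·6·1}·(+1)^6·(-1)^7 = -1.
v=5: a=5^5·(≡1), b=5^2·(≡2) mod 5; (1|5)=+1, (2|5)=-1; (−1)^{5·2·2}·(+1)^2·(-1)^5 = -1.
v=2: v_2(a)=11, v_2(b)=0; units ≡ 5, 7 (mod 8); ε·ε+αω+βω = 0·1+11·0+0·1 ≡ 0  ⇒  (a,b)_2 = +1.
v=∞: 2730 > 0 and 143 > 0  ⇒  (a,b)_∞ = +1.
v=7: a=7^5·(≡5), b=7^4·(≡3) mod 7; (5|7)=-1, (3|7)=-1; (−1)^{5·4·3}·(-1)^4·(-1)^5 = -1.
v=13: a=13^-3·(≡5), b=13^-3·(≡7) mod 13; (5|13)=-1, (7|13)=-1; (−1)^{-3·-3·6}·(-1)^-3·(-1)^-3 = +1.
Ram(2730, 143) = {3, 5, 7, 11}; no ℚ_3-point on the conic.

[3, 5, 7, 11]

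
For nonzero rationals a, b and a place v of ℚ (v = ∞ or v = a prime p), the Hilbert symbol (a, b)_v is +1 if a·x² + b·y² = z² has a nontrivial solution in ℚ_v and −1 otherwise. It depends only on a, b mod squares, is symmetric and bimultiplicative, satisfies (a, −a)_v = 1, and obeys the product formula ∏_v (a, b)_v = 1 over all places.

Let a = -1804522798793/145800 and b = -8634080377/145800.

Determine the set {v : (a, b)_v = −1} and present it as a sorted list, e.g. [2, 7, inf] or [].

(a, b) ≡ (-111826, -193154) mod (ℚ^×)²; places V = {2, 3, 5, 11, 13, 17, 19, 23, ∞}.
(a,b)_2: α=-3, β=-3; u≡7, v≡7 (mod 8); ε(u)ε(v)=1·1, αω(v)=-3·0, βω(u)=-3·0; sum ≡ 1  ⇒  -1.
(a,b)_3: α=-6, u≡2; β=-6, v≡1 (mod 3); (2|3)=-1, (1|3)=+1; sign (−1)^0·-1^-6·+1^-6 = +1.
(a,b)_5: α=-2, u≡1; β=-2, v≡4 (mod 5); (1|5)=+1, (4|5)=+1; sign (−1)^0·+1^-2·+1^-2 = +1.
(a,b)_23: α=3, u≡15; β=3, v≡19 (mod 23); (15|23)=-1, (19|23)=-1; sign (−1)^1·-1^3·-1^3 = -1.
(a,b)_19: α=2, u≡15; β=1, v≡10 (mod 19); (15|19)=-1, (10|19)=-1; sign (−1)^0·-1^1·-1^2 = -1.
(a,b)_11: α=1, u≡5; β=0, v≡2 (mod 11); (5|11)=+1, (2|11)=-1; sign (−1)^0·+1^0·-1^1 = -1.
(a,b)_17: α=1, u≡8; β=1, v≡5 (mod 17); (8|17)=+1, (5|17)=-1; sign (−1)^0·+1^1·-1^1 = -1.
(a,b)_13: α=3, u≡10; β=3, v≡10 (mod 13); (10|13)=+1, (10|13)=+1; sign (−1)^0·+1^3·+1^3 = +1.
(a,b)_∞: sgn(-111826)=−, sgn(-193154)=−, so -1.
|Ram(-111826, -193154)| = 6, even; anisotropic at {2, 11, 17, 19, 23, ∞}.

[2, 11, 17, 19, 23, inf]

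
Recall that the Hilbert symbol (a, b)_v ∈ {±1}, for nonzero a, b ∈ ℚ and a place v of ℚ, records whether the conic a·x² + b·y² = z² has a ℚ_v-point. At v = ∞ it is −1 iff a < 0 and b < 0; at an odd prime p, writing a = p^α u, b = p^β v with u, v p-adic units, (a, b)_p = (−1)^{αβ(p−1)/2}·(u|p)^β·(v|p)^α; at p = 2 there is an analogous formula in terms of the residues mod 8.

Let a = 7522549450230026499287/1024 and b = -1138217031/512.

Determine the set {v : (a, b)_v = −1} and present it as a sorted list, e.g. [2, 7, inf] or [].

Mod squares: a ≡ 23, b ≡ -9758. Check v ∈ {∞, 2, 3, 7, 11, 13, 17, 23, 41}.
v=2: v_2(a)=-10, v_2(b)=-9; units ≡ 7, 1 (mod 8); ε·ε+αω+βω = 1·0+-10·0+-9·0 ≡ 0  ⇒  (a,b)_2 = +1.
v=13: a=13^2·(≡12), b=13^0·(≡2) mod 13; (12|13)=+1, (2|13)=-1; (−1)^{2·0·6}·(+1)^0·(-1)^2 = +1.
v=17: a=17^2·(≡12), b=17^1·(≡15) mod 17; (12|17)=-1, (15|17)=+1; (−1)^{2·1·8}·(-1)^1·(+1)^2 = -1.
v=23: a=23^5·(≡2), b=23^2·(≡21) mod 23; (2|23)=+1, (21|23)=-1; (−1)^{5·2·11}·(+1)^2·(-1)^5 = -1.
v=3: a=3^0·(≡2), b=3^2·(≡1) mod 3; (2|3)=-1, (1|3)=+1; (−1)^{0·2·1}·(-1)^2·(+1)^0 = +1.
v=7: a=7^6·(≡1), b=7^3·(≡3) mod 7; (1|7)=+1, (3|7)=-1; (−1)^{6·3·3}·(+1)^3·(-1)^6 = +1.
v=∞: 23 > 0 and -9758 < 0  ⇒  (a,b)_∞ = +1.
v=11: a=11^2·(≡3), b=11^0·(≡10) mod 11; (3|11)=+1, (10|11)=-1; (−1)^{2·0·5}·(+1)^0·(-1)^2 = +1.
v=41: a=41^2·(≡10), b=41^1·(≡8) mod 41; (10|41)=+1, (8|41)=+1; (−1)^{2·1·20}·(+1)^1·(+1)^2 = +1.
Ram(23, -9758) = {17, 23}; no ℚ_17-point on the conic.

[17, 23]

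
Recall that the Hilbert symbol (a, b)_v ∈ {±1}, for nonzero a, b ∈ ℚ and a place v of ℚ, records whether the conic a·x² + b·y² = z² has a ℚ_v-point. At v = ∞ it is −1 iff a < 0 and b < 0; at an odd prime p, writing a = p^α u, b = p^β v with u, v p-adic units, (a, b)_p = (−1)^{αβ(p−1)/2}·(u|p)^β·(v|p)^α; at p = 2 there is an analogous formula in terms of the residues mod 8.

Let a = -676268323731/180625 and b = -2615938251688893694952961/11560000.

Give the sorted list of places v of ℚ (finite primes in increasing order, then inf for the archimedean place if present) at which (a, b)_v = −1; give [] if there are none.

Mod squares: a ≡ -851851, b ≡ -1209. Check v ∈ {∞, 2, 3, 5, 7, 11, 13, 17, 23, 31, 37}.
v=23: a=23^1·(≡4), b=23^2·(≡14) mod 23; (4|23)=+1, (14|23)=-1; (−1)^{1·2·11}·(+1)^2·(-1)^1 = -1.
v=13: a=13^1·(≡7), b=13^5·(≡6) mod 13; (7|13)=-1, (6|13)=-1; (−1)^{1·5·6}·(-1)^5·(-1)^1 = +1.
v=2: v_2(a)=0, v_2(b)=-6; units ≡ 5, 7 (mod 8); ε·ε+αω+βω = 0·1+0·0+-6·1 ≡ 0  ⇒  (a,b)_2 = +1.
v=5: a=5^-4·(≡1), b=5^-4·(≡4) mod 5; (1|5)=+1, (4|5)=+1; (−1)^{-4·-4·2}·(+1)^-4·(+1)^-4 = +1.
v=3: a=3^8·(≡2), b=3^11·(≡2) mod 3; (2|3)=-1, (2|3)=-1; (−1)^{8·11·1}·(-1)^11·(-1)^8 = -1.
v=7: a=7^1·(≡2), b=7^0·(≡4) mod 7; (2|7)=+1, (4|7)=+1; (−1)^{1·0·3}·(+1)^0·(+1)^1 = +1.
v=∞: -851851 < 0 and -1209 < 0  ⇒  (a,b)_∞ = -1.
v=17: a=17^-2·(≡1), b=17^-2·(≡9) mod 17; (1|17)=+1, (9|17)=+1; (−1)^{-2·-2·8}·(+1)^-2·(+1)^-2 = +1.
v=31: a=31^0·(≡21), b=31^1·(≡6) mod 31; (21|31)=-1, (6|31)=-1; (−1)^{0·1·15}·(-1)^1·(-1)^0 = -1.
v=37: a=37^1·(≡9), b=37^2·(≡28) mod 37; (9|37)=+1, (28|37)=+1; (−1)^{1·2·18}·(+1)^2·(+1)^1 = +1.
v=11: a=11^3·(≡10), b=11^6·(≡3) mod 11; (10|11)=-1, (3|11)=+1; (−1)^{3·6·5}·(-1)^6·(+1)^3 = +1.
Ram(-851851, -1209) = {3, 23, 31, ∞}; no ℚ_3-point on the conic.

[3, 23, 31, inf]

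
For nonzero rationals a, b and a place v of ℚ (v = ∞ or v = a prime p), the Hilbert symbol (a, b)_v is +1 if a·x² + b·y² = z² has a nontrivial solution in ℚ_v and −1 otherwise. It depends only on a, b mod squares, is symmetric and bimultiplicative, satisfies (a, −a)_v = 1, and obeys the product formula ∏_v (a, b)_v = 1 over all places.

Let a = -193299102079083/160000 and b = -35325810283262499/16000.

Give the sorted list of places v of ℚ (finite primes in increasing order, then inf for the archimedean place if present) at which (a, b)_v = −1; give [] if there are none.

(a, b) ≡ (-3, -910) mod (ℚ^×)²; places V = {2, 3, 5, 7, 11, 13, ∞}.
(a,b)_11: α=4, u≡2; β=2, v≡5 (mod 11); (2|11)=-1, (5|11)=+1; sign (−1)^0·-1^2·+1^4 = +1.
(a,b)_2: α=-8, β=-7; u≡5, v≡1 (mod 8); ε(u)ε(v)=0·0, αω(v)=-8·0, βω(u)=-7·1; sum ≡ 1  ⇒  -1.
(a,b)_13: α=2, u≡3; β=3, v≡11 (mod 13); (3|13)=+1, (11|13)=-1; sign (−1)^0·+1^3·-1^2 = +1.
(a,b)_∞: sgn(-3)=−, sgn(-910)=−, so -1.
(a,b)_3: α=13, u≡2; β=18, v≡2 (mod 3); (2|3)=-1, (2|3)=-1; sign (−1)^0·-1^18·-1^13 = -1.
(a,b)_7: α=2, u≡2; β=3, v≡6 (mod 7); (2|7)=+1, (6|7)=-1; sign (−1)^0·+1^3·-1^2 = +1.
(a,b)_5: α=-4, u≡2; β=-3, v≡2 (mod 5); (2|5)=-1, (2|5)=-1; sign (−1)^0·-1^-3·-1^-4 = -1.
(-3, -910 / ℚ) ramifies at {2, 3, 5, ∞}: a division algebra.

[2, 3, 5, inf]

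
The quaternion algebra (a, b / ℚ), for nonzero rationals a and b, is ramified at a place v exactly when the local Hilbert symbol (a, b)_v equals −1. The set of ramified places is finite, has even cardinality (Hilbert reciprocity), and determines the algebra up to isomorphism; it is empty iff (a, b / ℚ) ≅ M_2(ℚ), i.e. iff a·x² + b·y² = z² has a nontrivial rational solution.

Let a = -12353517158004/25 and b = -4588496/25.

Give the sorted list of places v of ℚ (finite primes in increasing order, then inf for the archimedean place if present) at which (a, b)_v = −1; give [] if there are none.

(a, b) ≡ (-29, -341) mod (ℚ^×)²; places V = {2, 3, 5, 11, 29, 31, ∞}.
(a,b)_11: α=4, u≡3; β=1, v≡2 (mod 11); (3|11)=+1, (2|11)=-1; sign (−1)^0·+1^1·-1^4 = +1.
(a,b)_5: α=-2, u≡1; β=-2, v≡4 (mod 5); (1|5)=+1, (4|5)=+1; sign (−1)^0·+1^-2·+1^-2 = +1.
(a,b)_31: α=2, u≡2; β=1, v≡14 (mod 31); (2|31)=+1, (14|31)=+1; sign (−1)^0·+1^1·+1^2 = +1.
(a,b)_29: α=3, u≡1; β=2, v≡1 (mod 29); (1|29)=+1, (1|29)=+1; sign (−1)^0·+1^2·+1^3 = +1.
(a,b)_∞: sgn(-29)=−, sgn(-341)=−, so -1.
(a,b)_3: α=2, u≡1; β=0, v≡1 (mod 3); (1|3)=+1, (1|3)=+1; sign (−1)^0·+1^0·+1^2 = +1.
(a,b)_2: α=2, β=4; u≡3, v≡3 (mod 8); ε(u)ε(v)=1·1, αω(v)=2·1, βω(u)=4·1; sum ≡ 1  ⇒  -1.
Ram(-29, -341) = {2, ∞}; no ℚ_2-point on the conic.

[2, inf]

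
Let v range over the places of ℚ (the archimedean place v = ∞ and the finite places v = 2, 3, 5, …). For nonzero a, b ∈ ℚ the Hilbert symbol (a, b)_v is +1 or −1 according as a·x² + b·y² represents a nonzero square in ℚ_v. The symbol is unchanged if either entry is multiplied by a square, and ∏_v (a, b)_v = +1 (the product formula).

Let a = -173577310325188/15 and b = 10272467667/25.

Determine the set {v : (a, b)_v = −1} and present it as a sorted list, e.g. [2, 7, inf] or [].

(a, b) ≡ (-33495, 100947) mod (ℚ^×)²; places V = {2, 3, 5, 7, 11, 19, 23, 29, ∞}.
(a,b)_29: α=3, u≡5; β=2, v≡17 (mod 29); (5|29)=+1, (17|29)=-1; sign (−1)^0·+1^2·-1^3 = -1.
(a,b)_11: α=3, u≡6; β=3, v≡5 (mod 11); (6|11)=-1, (5|11)=+1; sign (−1)^1·-1^3·+1^3 = +1.
(a,b)_7: α=1, u≡6; β=1, v≡4 (mod 7); (6|7)=-1, (4|7)=+1; sign (−1)^1·-1^1·+1^1 = +1.
(a,b)_2: α=2, β=0; u≡1, v≡3 (mod 8); ε(u)ε(v)=0·1, αω(v)=2·1, βω(u)=0·0; sum ≡ 0  ⇒  +1.
(a,b)_∞: sgn(-33495)=−, sgn(100947)=+, so +1.
(a,b)_19: α=2, u≡14; β=1, v≡13 (mod 19); (14|19)=-1, (13|19)=-1; sign (−1)^0·-1^1·-1^2 = -1.
(a,b)_5: α=-1, u≡4; β=-2, v≡2 (mod 5); (4|5)=+1, (2|5)=-1; sign (−1)^0·+1^-2·-1^-1 = -1.
(a,b)_3: α=-1, u≡1; β=1, v≡1 (mod 3); (1|3)=+1, (1|3)=+1; sign (−1)^1·+1^1·+1^-1 = -1.
(a,b)_23: α=2, u≡6; β=1, v≡5 (mod 23); (6|23)=+1, (5|23)=-1; sign (−1)^0·+1^1·-1^2 = +1.
|Ram(-33495, 100947)| = 4, even; anisotropic at {3, 5, 19, 29}.

[3, 5, 19, 29]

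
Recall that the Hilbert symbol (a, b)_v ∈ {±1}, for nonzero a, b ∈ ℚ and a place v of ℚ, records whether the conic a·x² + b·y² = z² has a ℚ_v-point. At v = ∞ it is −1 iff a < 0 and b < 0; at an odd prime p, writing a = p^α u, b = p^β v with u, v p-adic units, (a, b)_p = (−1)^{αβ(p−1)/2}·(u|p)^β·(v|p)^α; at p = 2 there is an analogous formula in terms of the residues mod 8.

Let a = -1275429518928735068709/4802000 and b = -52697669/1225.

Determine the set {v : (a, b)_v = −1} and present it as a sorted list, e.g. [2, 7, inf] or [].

(a, b) ≡ (-156745, -31349) mod (ℚ^×)²; places V = {2, 3, 5, 7, 23, 29, 37, 41, 47, ∞}.
(a,b)_7: α=-4, u≡3; β=-2, v≡1 (mod 7); (3|7)=-1, (1|7)=+1; sign (−1)^0·-1^-2·+1^-4 = +1.
(a,b)_47: α=3, u≡8; β=1, v≡33 (mod 47); (8|47)=+1, (33|47)=-1; sign (−1)^1·+1^1·-1^3 = +1.
(a,b)_29: α=1, u≡3; β=1, v≡26 (mod 29); (3|29)=-1, (26|29)=-1; sign (−1)^0·-1^1·-1^1 = +1.
(a,b)_5: α=-3, u≡1; β=-2, v≡4 (mod 5); (1|5)=+1, (4|5)=+1; sign (−1)^0·+1^-2·+1^-3 = +1.
(a,b)_41: α=4, u≡2; β=2, v≡5 (mod 41); (2|41)=+1, (5|41)=+1; sign (−1)^0·+1^2·+1^4 = +1.
(a,b)_37: α=2, u≡23; β=0, v≡34 (mod 37); (23|37)=-1, (34|37)=+1; sign (−1)^0·-1^0·+1^2 = +1.
(a,b)_2: α=-4, β=0; u≡7, v≡3 (mod 8); ε(u)ε(v)=1·1, αω(v)=-4·1, βω(u)=0·0; sum ≡ 1  ⇒  -1.
(a,b)_3: α=2, u≡2; β=0, v≡1 (mod 3); (2|3)=-1, (1|3)=+1; sign (−1)^0·-1^0·+1^2 = +1.
(a,b)_∞: sgn(-156745)=−, sgn(-31349)=−, so -1.
(a,b)_23: α=3, u≡12; β=1, v≡21 (mod 23); (12|23)=+1, (21|23)=-1; sign (−1)^1·+1^1·-1^3 = +1.
(-156745, -31349 / ℚ) ramifies at {2, ∞}: a division algebra.

[2, inf]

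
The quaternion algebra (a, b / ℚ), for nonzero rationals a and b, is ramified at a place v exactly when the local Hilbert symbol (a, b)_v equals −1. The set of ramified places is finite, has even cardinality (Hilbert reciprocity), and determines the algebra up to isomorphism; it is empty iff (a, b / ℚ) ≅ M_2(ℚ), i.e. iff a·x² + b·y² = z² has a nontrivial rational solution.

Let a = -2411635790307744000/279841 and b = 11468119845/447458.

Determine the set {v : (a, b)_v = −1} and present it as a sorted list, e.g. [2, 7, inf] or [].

[3, 7]

Mod squares: a ≡ -1785, b ≡ 46410. Check v ∈ {∞, 2, 3, 5, 7, 11, 13, 17, 19, 23, 37, 43}.
v=2: v_2(a)=8, v_2(b)=-1; units ≡ 7, 5 (mod 8); ε·ε+αω+βω = 1·0+8·1+-1·0 ≡ 0  ⇒  (a,b)_2 = +1.
v=23: a=23^-4·(≡2), b=23^0·(≡22) mod 23; (2|23)=+1, (22|23)=-1; (−1)^{-4·0·11}·(+1)^0·(-1)^-4 = +1.
v=13: a=13^2·(≡10), b=13^1·(≡11) mod 13; (10|13)=+1, (11|13)=-1; (−1)^{2·1·6}·(+1)^1·(-1)^2 = +1.
v=3: a=3^7·(≡2), b=3^1·(≡2) mod 3; (2|3)=-1, (2|3)=-1; (−1)^{7·1·1}·(-1)^1·(-1)^7 = -1.
v=7: a=7^3·(≡2), b=7^1·(≡2) mod 7; (2|7)=+1, (2|7)=+1; (−1)^{3·1·3}·(+1)^1·(+1)^3 = -1.
v=37: a=37^0·(≡33), b=37^2·(≡36) mod 37; (33|37)=+1, (36|37)=+1; (−1)^{0·2·18}·(+1)^2·(+1)^0 = +1.
v=19: a=19^0·(≡6), b=19^2·(≡15) mod 19; (6|19)=+1, (15|19)=-1; (−1)^{0·2·9}·(+1)^2·(-1)^0 = +1.
v=17: a=17^3·(≡14), b=17^1·(≡10) mod 17; (14|17)=-1, (10|17)=-1; (−1)^{3·1·8}·(-1)^1·(-1)^3 = +1.
v=∞: -1785 < 0 and 46410 > 0  ⇒  (a,b)_∞ = +1.
v=11: a=11^2·(≡2), b=11^-2·(≡3) mod 11; (2|11)=-1, (3|11)=+1; (−1)^{2·-2·5}·(-1)^-2·(+1)^2 = +1.
v=43: a=43^0·(≡10), b=43^-2·(≡4) mod 43; (10|43)=+1, (4|43)=+1; (−1)^{0·-2·21}·(+1)^-2·(+1)^0 = +1.
v=5: a=5^3·(≡3), b=5^1·(≡3) mod 5; (3|5)=-1, (3|5)=-1; (−1)^{3·1·2}·(-1)^1·(-1)^3 = +1.
Ram(-1785, 46410) = {3, 7}; no ℚ_3-point on the conic.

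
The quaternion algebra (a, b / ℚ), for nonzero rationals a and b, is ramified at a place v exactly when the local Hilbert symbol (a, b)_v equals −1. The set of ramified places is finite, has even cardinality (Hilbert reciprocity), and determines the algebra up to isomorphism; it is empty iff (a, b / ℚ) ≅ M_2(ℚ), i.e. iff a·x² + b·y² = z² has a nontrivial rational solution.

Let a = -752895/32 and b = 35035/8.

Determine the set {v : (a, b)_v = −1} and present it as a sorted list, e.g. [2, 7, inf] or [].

[2, 5, 11, 13]

Mod squares: a ≡ -110, b ≡ 1430. Check v ∈ {∞, 2, 3, 5, 7, 11, 13}.
v=3: a=3^4·(≡1), b=3^0·(≡2) mod 3; (1|3)=+1, (2|3)=-1; (−1)^{4·0·1}·(+1)^0·(-1)^4 = +1.
v=13: a=13^2·(≡5), b=13^1·(≡7) mod 13; (5|13)=-1, (7|13)=-1; (−1)^{2·1·6}·(-1)^1·(-1)^2 = -1.
v=∞: -110 < 0 and 1430 > 0  ⇒  (a,b)_∞ = +1.
v=7: a=7^0·(≡1), b=7^2·(≡1) mod 7; (1|7)=+1, (1|7)=+1; (−1)^{0·2·3}·(+1)^2·(+1)^0 = +1.
v=5: a=5^1·(≡3), b=5^1·(≡4) mod 5; (3|5)=-1, (4|5)=+1; (−1)^{1·1·2}·(-1)^1·(+1)^1 = -1.
v=11: a=11^1·(≡3), b=11^1·(≡9) mod 11; (3|11)=+1, (9|11)=+1; (−1)^{1·1·5}·(+1)^1·(+1)^1 = -1.
v=2: v_2(a)=-5, v_2(b)=-3; units ≡ 1, 3 (mod 8); ε·ε+αω+βω = 0·1+-5·1+-3·0 ≡ 1  ⇒  (a,b)_2 = -1.
|Ram(-110, 1430)| = 4, even; anisotropic at {2, 5, 11, 13}.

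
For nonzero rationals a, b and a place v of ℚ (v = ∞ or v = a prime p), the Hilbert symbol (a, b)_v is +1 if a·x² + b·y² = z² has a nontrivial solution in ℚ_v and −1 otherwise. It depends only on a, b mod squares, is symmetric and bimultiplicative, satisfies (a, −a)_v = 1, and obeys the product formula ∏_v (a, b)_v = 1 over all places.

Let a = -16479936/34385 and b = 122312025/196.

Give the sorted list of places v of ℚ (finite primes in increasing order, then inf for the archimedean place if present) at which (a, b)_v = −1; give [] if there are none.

(a, b) ≡ (-715, 209) mod (ℚ^×)²; places V = {2, 3, 5, 7, 11, 13, 17, 19, 23, ∞}.
(a,b)_5: α=-1, u≡2; β=2, v≡1 (mod 5); (2|5)=-1, (1|5)=+1; sign (−1)^0·-1^2·+1^-1 = +1.
(a,b)_2: α=6, β=-2; u≡5, v≡1 (mod 8); ε(u)ε(v)=0·0, αω(v)=6·0, βω(u)=-2·1; sum ≡ 0  ⇒  +1.
(a,b)_17: α=2, u≡1; β=2, v≡3 (mod 17); (1|17)=+1, (3|17)=-1; sign (−1)^0·+1^2·-1^2 = +1.
(a,b)_3: α=4, u≡2; β=4, v≡2 (mod 3); (2|3)=-1, (2|3)=-1; sign (−1)^0·-1^4·-1^4 = +1.
(a,b)_11: α=1, u≡9; β=1, v≡10 (mod 11); (9|11)=+1, (10|11)=-1; sign (−1)^1·+1^1·-1^1 = +1.
(a,b)_∞: sgn(-715)=−, sgn(209)=+, so +1.
(a,b)_19: α=0, u≡4; β=1, v≡11 (mod 19); (4|19)=+1, (11|19)=+1; sign (−1)^0·+1^1·+1^0 = +1.
(a,b)_7: α=0, u≡3; β=-2, v≡6 (mod 7); (3|7)=-1, (6|7)=-1; sign (−1)^0·-1^-2·-1^0 = +1.
(a,b)_13: α=-1, u≡10; β=0, v≡4 (mod 13); (10|13)=+1, (4|13)=+1; sign (−1)^0·+1^0·+1^-1 = +1.
(a,b)_23: α=-2, u≡17; β=0, v≡6 (mod 23); (17|23)=-1, (6|23)=+1; sign (−1)^0·-1^0·+1^-2 = +1.
Every local symbol is +1, so the conic -715·x² + 209·y² = z² has ℚ_v-points for all v and hence a ℚ-point; (a, b / ℚ) ≅ M_2(ℚ).

[]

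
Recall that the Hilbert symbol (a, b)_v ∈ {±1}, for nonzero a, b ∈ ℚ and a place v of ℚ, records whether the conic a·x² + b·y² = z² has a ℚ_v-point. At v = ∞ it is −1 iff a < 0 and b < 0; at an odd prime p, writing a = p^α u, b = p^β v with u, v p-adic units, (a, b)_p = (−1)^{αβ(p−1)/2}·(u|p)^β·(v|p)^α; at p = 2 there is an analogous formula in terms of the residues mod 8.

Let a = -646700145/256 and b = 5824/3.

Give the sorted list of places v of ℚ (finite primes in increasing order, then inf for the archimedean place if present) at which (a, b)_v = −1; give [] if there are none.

[3, 5, 13, 29]

(a, b) ≡ (-672945, 273) mod (ℚ^×)²; places V = {2, 3, 5, 7, 13, 17, 29, 31, ∞}.
(a,b)_∞: sgn(-672945)=−, sgn(273)=+, so +1.
(a,b)_3: α=1, u≡1; β=-1, v≡1 (mod 3); (1|3)=+1, (1|3)=+1; sign (−1)^1·+1^-1·+1^1 = -1.
(a,b)_17: α=1, u≡4; β=0, v≡9 (mod 17); (4|17)=+1, (9|17)=+1; sign (−1)^0·+1^0·+1^1 = +1.
(a,b)_7: α=1, u≡5; β=1, v≡2 (mod 7); (5|7)=-1, (2|7)=+1; sign (−1)^1·-1^1·+1^1 = +1.
(a,b)_2: α=-8, β=6; u≡7, v≡1 (mod 8); ε(u)ε(v)=1·0, αω(v)=-8·0, βω(u)=6·0; sum ≡ 0  ⇒  +1.
(a,b)_29: α=1, u≡4; β=0, v≡8 (mod 29); (4|29)=+1, (8|29)=-1; sign (−1)^0·+1^0·-1^1 = -1.
(a,b)_13: α=1, u≡10; β=1, v≡2 (mod 13); (10|13)=+1, (2|13)=-1; sign (−1)^0·+1^1·-1^1 = -1.
(a,b)_31: α=2, u≡12; β=0, v≡9 (mod 31); (12|31)=-1, (9|31)=+1; sign (−1)^0·-1^0·+1^2 = +1.
(a,b)_5: α=1, u≡1; β=0, v≡3 (mod 5); (1|5)=+1, (3|5)=-1; sign (−1)^0·+1^0·-1^1 = -1.
(-672945, 273 / ℚ) ramifies at {3, 5, 13, 29}: a division algebra.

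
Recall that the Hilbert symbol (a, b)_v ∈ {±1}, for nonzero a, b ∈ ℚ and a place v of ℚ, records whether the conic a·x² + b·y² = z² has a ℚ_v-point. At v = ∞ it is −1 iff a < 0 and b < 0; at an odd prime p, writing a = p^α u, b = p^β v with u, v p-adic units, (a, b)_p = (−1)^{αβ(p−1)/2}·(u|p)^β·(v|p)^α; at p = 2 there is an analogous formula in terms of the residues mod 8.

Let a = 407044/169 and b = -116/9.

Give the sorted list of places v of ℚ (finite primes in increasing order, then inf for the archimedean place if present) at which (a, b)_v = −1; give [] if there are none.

(a, b) ≡ (1, -29) mod (ℚ^×)²; places V = {2, 3, 11, 13, 29, ∞}.
(a,b)_3: α=0, u≡1; β=-2, v≡1 (mod 3); (1|3)=+1, (1|3)=+1; sign (−1)^0·+1^-2·+1^0 = +1.
(a,b)_2: α=2, β=2; u≡1, v≡3 (mod 8); ε(u)ε(v)=0·1, αω(v)=2·1, βω(u)=2·0; sum ≡ 0  ⇒  +1.
(a,b)_13: α=-2, u≡1; β=0, v≡3 (mod 13); (1|13)=+1, (3|13)=+1; sign (−1)^0·+1^0·+1^-2 = +1.
(a,b)_11: α=2, u≡5; β=0, v≡3 (mod 11); (5|11)=+1, (3|11)=+1; sign (−1)^0·+1^0·+1^2 = +1.
(a,b)_29: α=2, u≡25; β=1, v≡6 (mod 29); (25|29)=+1, (6|29)=+1; sign (−1)^0·+1^1·+1^2 = +1.
(a,b)_∞: sgn(1)=+, sgn(-29)=−, so +1.
Ram(a, b) = ∅: the form 1·x² + -29·y² − z² is isotropic over every ℚ_v, so by Hasse–Minkowski it is isotropic over ℚ.

[]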